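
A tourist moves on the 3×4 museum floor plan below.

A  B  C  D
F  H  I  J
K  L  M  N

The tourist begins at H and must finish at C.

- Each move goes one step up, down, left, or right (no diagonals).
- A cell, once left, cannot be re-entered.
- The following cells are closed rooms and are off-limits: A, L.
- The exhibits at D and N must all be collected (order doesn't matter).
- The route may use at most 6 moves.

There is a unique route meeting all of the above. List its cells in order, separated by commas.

The budget equals the shortest possible length, so every move has to be on a shortest route through the required cells.
Route from H: right 1 to I, down 1 to M, right 1 to N, up 2 to D, left 1 to C — 6 moves in all.
Check: all required cells visited; 6 ≤ 6 moves.

H, I, M, N, J, D, C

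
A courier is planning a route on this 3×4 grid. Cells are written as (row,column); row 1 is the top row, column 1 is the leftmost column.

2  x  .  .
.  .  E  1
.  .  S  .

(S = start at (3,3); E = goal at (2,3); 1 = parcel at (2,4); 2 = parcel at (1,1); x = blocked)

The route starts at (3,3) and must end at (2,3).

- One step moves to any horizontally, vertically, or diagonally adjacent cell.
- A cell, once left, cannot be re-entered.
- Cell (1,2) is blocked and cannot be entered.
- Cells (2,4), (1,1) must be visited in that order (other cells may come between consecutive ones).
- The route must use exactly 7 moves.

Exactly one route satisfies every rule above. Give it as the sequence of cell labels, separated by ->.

The waypoints must appear in the order (2,4), (1,1), with no cell reused.
Route from (3,3): up-right to (2,4), up-left to (1,3), down-left to (2,2), up-left to (1,1), down to (2,1), down-right to (3,2), up-right to (2,3) — 7 moves in all.
Check: order respected (1 at step 1, 2 at step 4); 7 moves as required.

(3,3) -> (2,4) -> (1,3) -> (2,2) -> (1,1) -> (2,1) -> (3,2) -> (2,3)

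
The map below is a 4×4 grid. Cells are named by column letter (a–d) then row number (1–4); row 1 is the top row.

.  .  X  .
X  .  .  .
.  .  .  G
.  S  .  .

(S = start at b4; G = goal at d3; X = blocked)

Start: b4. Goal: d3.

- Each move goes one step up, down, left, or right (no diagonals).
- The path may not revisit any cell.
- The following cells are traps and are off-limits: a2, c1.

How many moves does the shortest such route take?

The Manhattan distance from b4 to d3 is |4−3| + |2−4| = 3, so at least 3 moves are needed.
A route of 3 moves achieves this: b4 → b3 → c3 → d3.
Since 3 matches the lower bound, it is optimal.

3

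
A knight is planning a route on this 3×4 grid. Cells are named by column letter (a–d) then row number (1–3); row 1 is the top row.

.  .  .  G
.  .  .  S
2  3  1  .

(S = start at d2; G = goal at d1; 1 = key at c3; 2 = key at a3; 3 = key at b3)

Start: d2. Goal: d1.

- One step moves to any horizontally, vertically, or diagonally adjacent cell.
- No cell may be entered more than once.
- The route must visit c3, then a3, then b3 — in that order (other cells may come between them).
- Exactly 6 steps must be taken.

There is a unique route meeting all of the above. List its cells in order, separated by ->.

The waypoints must appear in the order c3, a3, b3, with no cell reused.
Route from d2: down-left 1 to c3, up-left 1 to b2, down-left 1 to a3, right 1 to b3, up-right 2 to d1 — 6 moves in all.
Check: order respected (1 at step 1, 2 at step 3, 3 at step 4); 6 moves as required.

d2 -> c3 -> b2 -> a3 -> b3 -> c2 -> d1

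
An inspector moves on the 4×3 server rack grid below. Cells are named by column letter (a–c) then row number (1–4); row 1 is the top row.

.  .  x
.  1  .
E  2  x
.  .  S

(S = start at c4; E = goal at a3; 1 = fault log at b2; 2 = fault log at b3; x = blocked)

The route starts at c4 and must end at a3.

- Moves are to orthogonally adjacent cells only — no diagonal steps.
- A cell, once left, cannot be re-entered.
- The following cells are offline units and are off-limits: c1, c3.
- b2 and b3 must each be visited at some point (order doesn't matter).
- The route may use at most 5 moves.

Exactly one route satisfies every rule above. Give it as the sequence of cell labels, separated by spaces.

c4 b4 b3 b2 a2 a3

The budget equals the shortest possible length, so every move has to be on a shortest route through the required cells.
Route from c4: left 1 to b4, up 2 to b2, left 1 to a2, down 1 to a3 — 5 moves in all.
Check: all required cells visited; 5 ≤ 5 moves.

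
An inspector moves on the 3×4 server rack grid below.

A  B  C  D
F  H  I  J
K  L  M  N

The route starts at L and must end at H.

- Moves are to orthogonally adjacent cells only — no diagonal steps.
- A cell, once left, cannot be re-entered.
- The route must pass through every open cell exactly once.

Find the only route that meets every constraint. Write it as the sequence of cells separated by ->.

L -> K -> F -> A -> B -> C -> D -> J -> N -> M -> I -> H

Need to visit all 12 open cells exactly once, starting at L and ending at H.
Route from L: left 1 to K, up 2 to A, right 3 to D, down 2 to N, left 1 to M, up 1 to I, left 1 to H — 11 moves in all.
Check: all 12 open cells covered.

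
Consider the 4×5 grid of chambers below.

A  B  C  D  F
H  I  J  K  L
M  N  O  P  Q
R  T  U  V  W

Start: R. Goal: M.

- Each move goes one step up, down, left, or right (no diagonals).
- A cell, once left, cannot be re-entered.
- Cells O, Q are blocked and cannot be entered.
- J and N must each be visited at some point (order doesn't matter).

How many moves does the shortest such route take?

9

Any route passes through J and N in some order between R and M. Summing Manhattan distances along each leg and taking the cheapest ordering (R → J → N → M) gives a lower bound of 4 + 2 + 1 = 7 moves.
The shortest route satisfying every rule uses 9 moves: R → T → N → I → J → C → B → A → H → M.
The bound of 7 isn't tight here; checking systematically, no route of length 7 through 8 satisfies every constraint, so 9 is the minimum.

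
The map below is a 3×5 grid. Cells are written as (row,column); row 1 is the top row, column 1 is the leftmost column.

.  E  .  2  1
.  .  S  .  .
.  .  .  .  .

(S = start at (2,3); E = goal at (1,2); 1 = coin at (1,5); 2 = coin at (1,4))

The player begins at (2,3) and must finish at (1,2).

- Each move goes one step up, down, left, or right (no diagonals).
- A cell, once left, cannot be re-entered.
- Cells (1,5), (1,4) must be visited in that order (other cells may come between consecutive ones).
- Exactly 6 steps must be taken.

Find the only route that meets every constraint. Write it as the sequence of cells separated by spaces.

The waypoints must appear in the order (1,5), (1,4), with no cell reused.
Route from (2,3): right 2 to (2,5), up 1 to (1,5), left 3 to (1,2) — 6 moves in all.
Check: order respected (1 at step 3, 2 at step 4); 6 moves as required.

(2,3) (2,4) (2,5) (1,5) (1,4) (1,3) (1,2)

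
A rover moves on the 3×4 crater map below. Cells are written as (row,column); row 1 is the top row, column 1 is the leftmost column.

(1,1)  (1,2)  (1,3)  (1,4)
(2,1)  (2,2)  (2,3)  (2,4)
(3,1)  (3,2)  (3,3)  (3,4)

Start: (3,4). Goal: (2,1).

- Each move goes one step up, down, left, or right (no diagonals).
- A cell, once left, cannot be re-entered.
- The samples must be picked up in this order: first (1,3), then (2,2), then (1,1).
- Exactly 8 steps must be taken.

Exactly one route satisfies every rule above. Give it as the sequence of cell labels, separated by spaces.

The waypoints must appear in the order (1,3), (2,2), (1,1), with no cell reused.
Route from (3,4): 2× up (reaching (1,4)), left to (1,3), down to (2,3), left to (2,2), up to (1,2), left to (1,1), down to (2,1) — 8 moves in all.
Check: order respected ((1,3) at step 3, (2,2) at step 5, (1,1) at step 7); 8 moves as required.

(3,4) (2,4) (1,4) (1,3) (2,3) (2,2) (1,2) (1,1) (2,1)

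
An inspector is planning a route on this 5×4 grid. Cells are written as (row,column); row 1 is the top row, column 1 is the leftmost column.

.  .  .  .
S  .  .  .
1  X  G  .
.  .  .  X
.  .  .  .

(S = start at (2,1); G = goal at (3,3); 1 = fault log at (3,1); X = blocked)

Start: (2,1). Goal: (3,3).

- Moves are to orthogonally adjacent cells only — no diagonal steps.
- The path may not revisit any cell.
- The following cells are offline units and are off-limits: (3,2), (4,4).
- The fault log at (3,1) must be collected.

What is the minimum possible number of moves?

Any route passes through (3,1) somewhere between (2,1) and (3,3). Summing Manhattan distances along the two legs ((2,1) → (3,1) → (3,3)) gives a lower bound of 1 + 2 = 3 moves.
That bound ignores the blocked cells. Measuring each leg by the fewest moves that actually steer around them ((2,1)→(3,1): 1; (3,1)→(3,3): 4) raises the lower bound to 5.
A route of 5 moves exists: (2,1) → (3,1) → (4,1) → (4,2) → (4,3) → (3,3).
Since 5 matches that lower bound, it is optimal.

5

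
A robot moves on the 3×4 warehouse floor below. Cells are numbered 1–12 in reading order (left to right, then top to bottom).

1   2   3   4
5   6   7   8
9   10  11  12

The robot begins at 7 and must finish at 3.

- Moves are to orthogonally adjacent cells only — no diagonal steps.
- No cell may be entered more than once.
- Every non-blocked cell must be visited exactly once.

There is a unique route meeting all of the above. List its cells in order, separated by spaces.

7 6 2 1 5 9 10 11 12 8 4 3

Need to visit all 12 open cells exactly once, starting at 7 and ending at 3.
Route from 7: left 1 to 6, up 1 to 2, left 1 to 1, down 2 to 9, right 3 to 12, up 2 to 4, left 1 to 3 — 11 moves in all.
Check: all 12 open cells covered.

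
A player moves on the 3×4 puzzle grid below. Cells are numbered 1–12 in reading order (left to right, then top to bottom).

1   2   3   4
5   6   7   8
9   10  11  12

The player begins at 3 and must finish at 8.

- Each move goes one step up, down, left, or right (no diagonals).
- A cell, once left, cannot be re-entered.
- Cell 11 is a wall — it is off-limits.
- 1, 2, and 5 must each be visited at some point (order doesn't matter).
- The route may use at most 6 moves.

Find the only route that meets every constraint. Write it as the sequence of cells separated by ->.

3 -> 2 -> 1 -> 5 -> 6 -> 7 -> 8

The 6-move cap with required stops at 1, 2, 5 leaves no slack for detours.
Route from 3: 2× left (reaching 1), down to 5, 3× right (reaching 8) — 6 moves in all.
Check: all required cells visited; 6 ≤ 6 moves.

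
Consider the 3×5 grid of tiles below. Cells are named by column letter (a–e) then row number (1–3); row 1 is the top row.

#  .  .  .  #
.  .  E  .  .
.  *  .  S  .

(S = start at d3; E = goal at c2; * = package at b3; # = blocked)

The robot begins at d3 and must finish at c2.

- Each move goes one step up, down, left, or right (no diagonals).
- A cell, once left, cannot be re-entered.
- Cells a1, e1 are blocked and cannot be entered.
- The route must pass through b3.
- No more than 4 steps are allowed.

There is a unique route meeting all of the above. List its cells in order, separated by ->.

d3 -> c3 -> b3 -> b2 -> c2

The 4-move cap with required stops at b3 leaves no slack for detours.
Route from d3: left 2 to b3, up 1 to b2, right 1 to c2 — 4 moves in all.
Check: all required cells visited; 4 ≤ 4 moves.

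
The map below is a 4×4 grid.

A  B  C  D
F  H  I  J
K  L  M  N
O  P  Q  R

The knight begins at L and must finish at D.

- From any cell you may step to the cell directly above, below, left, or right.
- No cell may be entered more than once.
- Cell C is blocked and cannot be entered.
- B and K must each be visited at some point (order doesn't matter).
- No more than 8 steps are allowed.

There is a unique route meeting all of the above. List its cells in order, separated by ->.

L -> K -> F -> A -> B -> H -> I -> J -> D

The budget equals the shortest possible length, so every move has to be on a shortest route through the required cells.
Route from L: left 1 to K, up 2 to A, right 1 to B, down 1 to H, right 2 to J, up 1 to D — 8 moves in all.
Check: all required cells visited; 8 ≤ 8 moves.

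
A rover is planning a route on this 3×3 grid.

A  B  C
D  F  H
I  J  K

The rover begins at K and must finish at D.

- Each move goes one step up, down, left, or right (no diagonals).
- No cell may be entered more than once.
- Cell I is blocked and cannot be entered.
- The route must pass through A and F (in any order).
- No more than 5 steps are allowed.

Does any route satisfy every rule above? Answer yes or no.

yes

One route that works: K → H → F → B → A → D.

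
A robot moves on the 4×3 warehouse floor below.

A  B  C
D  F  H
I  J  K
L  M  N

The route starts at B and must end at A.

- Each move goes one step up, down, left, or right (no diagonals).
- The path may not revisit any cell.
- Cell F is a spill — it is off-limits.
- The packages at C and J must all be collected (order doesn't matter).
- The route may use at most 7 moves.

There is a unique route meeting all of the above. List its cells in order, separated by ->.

The 7-move cap with required stops at C, J leaves no slack for detours.
Route from B: right to C, 2× down (reaching K), 2× left (reaching I), 2× up (reaching A) — 7 moves in all.
Check: all required cells visited; 7 ≤ 7 moves.

B -> C -> H -> K -> J -> I -> D -> A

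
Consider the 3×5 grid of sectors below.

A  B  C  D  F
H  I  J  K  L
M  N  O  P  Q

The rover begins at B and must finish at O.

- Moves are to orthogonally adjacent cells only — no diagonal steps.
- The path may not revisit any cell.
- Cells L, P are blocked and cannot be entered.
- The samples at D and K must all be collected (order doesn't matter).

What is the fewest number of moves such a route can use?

Any route passes through D and K in some order between B and O. Summing Manhattan distances along each leg and taking the cheapest ordering (B → D → K → O) gives a lower bound of 2 + 1 + 2 = 5 moves.
A route of 5 moves achieves this: B → C → D → K → J → O.
Since 5 matches the lower bound, it is optimal.

5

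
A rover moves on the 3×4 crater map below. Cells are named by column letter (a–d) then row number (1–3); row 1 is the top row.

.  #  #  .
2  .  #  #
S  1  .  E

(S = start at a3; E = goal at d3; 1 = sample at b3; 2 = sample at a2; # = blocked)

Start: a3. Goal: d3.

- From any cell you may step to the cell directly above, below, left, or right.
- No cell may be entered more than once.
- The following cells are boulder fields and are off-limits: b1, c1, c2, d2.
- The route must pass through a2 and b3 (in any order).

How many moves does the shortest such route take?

5

Any route passes through a2 and b3 in some order between a3 and d3. Summing Manhattan distances along each leg and taking the cheapest ordering (a3 → a2 → b3 → d3) gives a lower bound of 1 + 2 + 2 = 5 moves.
A route of 5 moves achieves this: a3 → a2 → b2 → b3 → c3 → d3.
Since 5 matches the lower bound, it is optimal.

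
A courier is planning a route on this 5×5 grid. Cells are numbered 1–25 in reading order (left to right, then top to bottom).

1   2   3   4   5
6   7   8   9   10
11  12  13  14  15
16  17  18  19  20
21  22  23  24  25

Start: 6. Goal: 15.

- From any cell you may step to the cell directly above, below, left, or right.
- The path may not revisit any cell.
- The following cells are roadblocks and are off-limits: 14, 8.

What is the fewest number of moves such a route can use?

7

The Manhattan distance from 6 to 15 is |2−3| + |1−5| = 5, so at least 5 moves are needed.
That bound ignores the blocked cells. Measuring each leg by the fewest moves that actually steer around them (6→15: 7) raises the lower bound to 7.
A route of 7 moves exists: 6 → 1 → 2 → 3 → 4 → 9 → 10 → 15.
Since 7 matches that lower bound, it is optimal.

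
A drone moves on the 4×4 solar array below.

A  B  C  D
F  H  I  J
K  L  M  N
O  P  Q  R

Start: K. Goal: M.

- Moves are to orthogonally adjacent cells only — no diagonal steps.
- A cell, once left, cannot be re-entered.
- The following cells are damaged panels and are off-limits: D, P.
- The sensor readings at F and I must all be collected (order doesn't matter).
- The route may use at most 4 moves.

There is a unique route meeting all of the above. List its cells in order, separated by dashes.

Any route must reach F and I and still end at M within 4 moves, so the order of the required stops is forced.
Route from K: up 1 to F, right 2 to I, down 1 to M — 4 moves in all.
Check: all required cells visited; 4 ≤ 4 moves.

K - F - H - I - M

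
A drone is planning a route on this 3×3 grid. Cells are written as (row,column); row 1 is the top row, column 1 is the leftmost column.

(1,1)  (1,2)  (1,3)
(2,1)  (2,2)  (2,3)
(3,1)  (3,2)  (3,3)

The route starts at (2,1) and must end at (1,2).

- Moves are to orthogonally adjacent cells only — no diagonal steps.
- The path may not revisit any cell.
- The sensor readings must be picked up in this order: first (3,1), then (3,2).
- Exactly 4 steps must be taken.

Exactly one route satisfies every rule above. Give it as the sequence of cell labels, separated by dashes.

(2,1) - (3,1) - (3,2) - (2,2) - (1,2)

The waypoints must appear in the order (3,1), (3,2), with no cell reused.
Route from (2,1): down 1 to (3,1), right 1 to (3,2), up 2 to (1,2) — 4 moves in all.
Check: order respected ((3,1) at step 1, (3,2) at step 2); 4 moves as required.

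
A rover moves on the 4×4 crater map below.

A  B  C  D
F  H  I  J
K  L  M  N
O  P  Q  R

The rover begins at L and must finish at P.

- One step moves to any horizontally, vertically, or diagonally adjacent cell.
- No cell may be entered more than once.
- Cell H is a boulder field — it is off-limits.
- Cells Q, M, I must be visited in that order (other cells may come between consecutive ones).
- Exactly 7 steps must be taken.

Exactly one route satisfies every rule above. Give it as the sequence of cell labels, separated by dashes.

The waypoints must appear in the order Q, M, I, with no cell reused.
Route from L: down-right to Q, 2× up (reaching I), up-left to B, down-left to F, down to K, down-right to P — 7 moves in all.
Check: order respected (Q at step 1, M at step 2, I at step 3); 7 moves as required.

L - Q - M - I - B - F - K - P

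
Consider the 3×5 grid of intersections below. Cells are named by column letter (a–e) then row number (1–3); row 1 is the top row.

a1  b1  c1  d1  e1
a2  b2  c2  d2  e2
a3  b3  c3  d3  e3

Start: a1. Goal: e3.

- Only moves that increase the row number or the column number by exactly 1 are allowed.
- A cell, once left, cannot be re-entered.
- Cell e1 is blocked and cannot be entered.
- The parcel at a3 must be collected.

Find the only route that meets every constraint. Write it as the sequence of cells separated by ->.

Moves only go right or down, so the column and row indices never decrease.
Route from a1: down 2 to a3, right 4 to e3 — 6 moves in all.
Check: all required cells visited.

a1 -> a2 -> a3 -> b3 -> c3 -> d3 -> e3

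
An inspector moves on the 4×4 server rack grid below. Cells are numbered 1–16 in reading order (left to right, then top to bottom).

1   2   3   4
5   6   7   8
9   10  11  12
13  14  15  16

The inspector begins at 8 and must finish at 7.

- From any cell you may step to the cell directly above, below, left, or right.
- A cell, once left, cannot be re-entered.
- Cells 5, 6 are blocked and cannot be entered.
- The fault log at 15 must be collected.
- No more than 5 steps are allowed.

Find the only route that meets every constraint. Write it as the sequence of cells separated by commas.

Any route must reach 15 and still end at 7 within 5 moves, so the order of the required stops is forced.
Route from 8: 2× down (reaching 16), left to 15, 2× up (reaching 7) — 5 moves in all.
Check: all required cells visited; 5 ≤ 5 moves.

8, 12, 16, 15, 11, 7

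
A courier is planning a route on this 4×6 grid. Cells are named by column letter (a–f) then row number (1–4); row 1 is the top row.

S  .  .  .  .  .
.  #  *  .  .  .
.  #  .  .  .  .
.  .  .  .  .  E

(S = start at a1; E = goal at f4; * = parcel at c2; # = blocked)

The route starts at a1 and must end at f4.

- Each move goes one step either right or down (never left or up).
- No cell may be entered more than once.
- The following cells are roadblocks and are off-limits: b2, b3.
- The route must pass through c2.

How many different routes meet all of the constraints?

10

A right/down-only route from a1 to f4 makes exactly 3 down-moves and 5 right-moves in some order.
With no other constraints that would be C(8,3) = 56 routes.
Split at c2 and multiply the segment counts (each segment already excludes blocked cells): a1→c2: 1; c2→f4: 10; product = 10.
That gives 10 routes.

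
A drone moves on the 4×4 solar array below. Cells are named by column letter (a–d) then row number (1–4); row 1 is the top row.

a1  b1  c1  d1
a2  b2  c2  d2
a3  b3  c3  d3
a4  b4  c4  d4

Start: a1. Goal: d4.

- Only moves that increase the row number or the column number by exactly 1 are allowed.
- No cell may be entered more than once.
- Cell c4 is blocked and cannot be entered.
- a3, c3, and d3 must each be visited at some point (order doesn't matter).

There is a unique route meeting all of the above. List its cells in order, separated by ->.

a1 -> a2 -> a3 -> b3 -> c3 -> d3 -> d4

Moves only go right or down, so the column and row indices never decrease.
Route from a1: down 2 to a3, right 3 to d3, down 1 to d4 — 6 moves in all.
Check: all required cells visited.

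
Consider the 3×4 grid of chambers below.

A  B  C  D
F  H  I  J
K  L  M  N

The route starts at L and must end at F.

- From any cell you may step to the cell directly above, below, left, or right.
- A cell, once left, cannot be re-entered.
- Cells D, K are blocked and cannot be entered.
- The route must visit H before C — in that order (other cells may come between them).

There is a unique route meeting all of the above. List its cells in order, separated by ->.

The waypoints must appear in the order H, C, with no cell reused.
Route from L: up 1 to H, right 1 to I, up 1 to C, left 2 to A, down 1 to F — 6 moves in all.
Check: order respected (H at step 1, C at step 3).

L -> H -> I -> C -> B -> A -> F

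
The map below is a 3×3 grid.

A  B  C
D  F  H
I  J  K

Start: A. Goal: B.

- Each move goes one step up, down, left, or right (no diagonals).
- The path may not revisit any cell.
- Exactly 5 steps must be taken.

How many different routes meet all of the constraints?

Need simple routes of exactly 5 moves from A to B (Manhattan distance 1, so 2 moves are spent on a detour and 2 undoing it).
Enumerating: A D I J F B | A D F H C B.
That gives 2 routes.

2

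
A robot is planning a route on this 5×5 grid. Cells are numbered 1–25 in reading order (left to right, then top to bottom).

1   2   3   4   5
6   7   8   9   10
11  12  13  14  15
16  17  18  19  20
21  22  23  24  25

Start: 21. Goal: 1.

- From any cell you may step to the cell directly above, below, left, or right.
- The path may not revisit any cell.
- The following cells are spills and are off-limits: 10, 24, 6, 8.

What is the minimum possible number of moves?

The Manhattan distance from 21 to 1 is |5−1| + |1−1| = 4, so at least 4 moves are needed.
That bound ignores the blocked cells. Measuring each leg by the fewest moves that actually steer around them (21→1: 6) raises the lower bound to 6.
A route of 6 moves exists: 21 → 16 → 11 → 12 → 7 → 2 → 1.
Since 6 matches that lower bound, it is optimal.

6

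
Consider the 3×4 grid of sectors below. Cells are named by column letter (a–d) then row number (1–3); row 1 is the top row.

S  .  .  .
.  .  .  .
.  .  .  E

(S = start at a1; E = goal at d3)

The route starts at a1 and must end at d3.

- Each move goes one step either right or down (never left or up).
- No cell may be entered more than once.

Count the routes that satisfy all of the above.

10

A right/down-only route from a1 to d3 makes exactly 2 down-moves and 3 right-moves in some order.
With no other constraints that would be C(5,2) = 10 routes.
That gives 10 routes.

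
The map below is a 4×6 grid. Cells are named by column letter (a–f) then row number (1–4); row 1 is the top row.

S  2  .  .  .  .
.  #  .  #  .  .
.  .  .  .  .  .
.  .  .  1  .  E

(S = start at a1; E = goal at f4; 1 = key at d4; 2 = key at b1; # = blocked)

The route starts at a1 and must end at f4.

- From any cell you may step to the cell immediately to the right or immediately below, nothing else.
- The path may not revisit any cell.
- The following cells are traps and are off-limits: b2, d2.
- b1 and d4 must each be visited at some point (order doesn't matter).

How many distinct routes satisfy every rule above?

A right/down-only route from a1 to f4 makes exactly 3 down-moves and 5 right-moves in some order.
With no other constraints that would be C(8,3) = 56 routes.
A monotone route can only reach the required cells in the order b1, d4, so split there and multiply the segment counts (each segment already excludes blocked cells): a1→b1: 1; b1→d4: 2; d4→f4: 1; product = 2.
That gives 2 routes.

2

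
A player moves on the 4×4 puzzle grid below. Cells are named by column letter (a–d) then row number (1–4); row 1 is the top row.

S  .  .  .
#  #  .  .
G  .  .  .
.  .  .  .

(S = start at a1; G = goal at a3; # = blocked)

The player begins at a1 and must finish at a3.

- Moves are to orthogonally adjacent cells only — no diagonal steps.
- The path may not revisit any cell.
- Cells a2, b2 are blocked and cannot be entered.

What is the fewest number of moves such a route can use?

6

The Manhattan distance from a1 to a3 is |1−3| + |1−1| = 2, so at least 2 moves are needed.
That bound ignores the blocked cells. Measuring each leg by the fewest moves that actually steer around them (a1→a3: 6) raises the lower bound to 6.
A route of 6 moves exists: a1 → b1 → c1 → c2 → c3 → b3 → a3.
Since 6 matches that lower bound, it is optimal.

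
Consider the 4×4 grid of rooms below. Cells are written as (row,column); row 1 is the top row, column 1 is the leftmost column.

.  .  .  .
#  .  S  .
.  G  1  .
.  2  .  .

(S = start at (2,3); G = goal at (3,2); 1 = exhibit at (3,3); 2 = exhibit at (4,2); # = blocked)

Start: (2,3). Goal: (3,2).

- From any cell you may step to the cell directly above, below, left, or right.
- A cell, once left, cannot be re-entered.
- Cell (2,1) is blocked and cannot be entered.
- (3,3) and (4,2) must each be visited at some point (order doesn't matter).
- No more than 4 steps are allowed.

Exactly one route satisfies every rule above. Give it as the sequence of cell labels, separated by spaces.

Any route must reach (3,3) and (4,2) and still end at (3,2) within 4 moves, so the order of the required stops is forced.
Route from (2,3): 2× down (reaching (4,3)), left to (4,2), up to (3,2) — 4 moves in all.
Check: all required cells visited; 4 ≤ 4 moves.

(2,3) (3,3) (4,3) (4,2) (3,2)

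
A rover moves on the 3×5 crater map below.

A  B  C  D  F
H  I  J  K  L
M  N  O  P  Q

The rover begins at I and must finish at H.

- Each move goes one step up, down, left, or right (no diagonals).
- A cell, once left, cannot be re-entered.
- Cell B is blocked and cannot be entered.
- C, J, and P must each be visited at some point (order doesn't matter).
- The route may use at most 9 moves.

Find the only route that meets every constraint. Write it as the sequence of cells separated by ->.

I -> J -> C -> D -> K -> P -> O -> N -> M -> H

Any route must reach C, J, and P and still end at H within 9 moves, so the order of the required stops is forced.
Route from I: right 1 to J, up 1 to C, right 1 to D, down 2 to P, left 3 to M, up 1 to H — 9 moves in all.
Check: all required cells visited; 9 ≤ 9 moves.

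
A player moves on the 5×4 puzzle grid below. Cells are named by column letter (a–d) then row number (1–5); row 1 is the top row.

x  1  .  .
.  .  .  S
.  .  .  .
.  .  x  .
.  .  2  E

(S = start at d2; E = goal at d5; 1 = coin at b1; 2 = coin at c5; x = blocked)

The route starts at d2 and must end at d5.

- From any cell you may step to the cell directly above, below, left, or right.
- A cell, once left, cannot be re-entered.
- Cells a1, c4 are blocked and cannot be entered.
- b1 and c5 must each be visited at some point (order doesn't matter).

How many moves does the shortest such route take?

9

Any route passes through b1 and c5 in some order between d2 and d5. Summing Manhattan distances along each leg and taking the cheapest ordering (d2 → b1 → c5 → d5) gives a lower bound of 3 + 5 + 1 = 9 moves.
A route of 9 moves achieves this: d2 → d1 → c1 → b1 → b2 → b3 → b4 → b5 → c5 → d5.
Since 9 matches the lower bound, it is optimal.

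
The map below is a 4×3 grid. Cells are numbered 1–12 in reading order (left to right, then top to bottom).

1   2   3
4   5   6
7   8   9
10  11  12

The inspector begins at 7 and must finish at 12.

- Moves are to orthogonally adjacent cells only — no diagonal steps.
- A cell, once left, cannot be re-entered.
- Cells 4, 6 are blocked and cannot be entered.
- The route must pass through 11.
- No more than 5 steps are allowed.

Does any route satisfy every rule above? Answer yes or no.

One route that works: 7 → 10 → 11 → 12.

yes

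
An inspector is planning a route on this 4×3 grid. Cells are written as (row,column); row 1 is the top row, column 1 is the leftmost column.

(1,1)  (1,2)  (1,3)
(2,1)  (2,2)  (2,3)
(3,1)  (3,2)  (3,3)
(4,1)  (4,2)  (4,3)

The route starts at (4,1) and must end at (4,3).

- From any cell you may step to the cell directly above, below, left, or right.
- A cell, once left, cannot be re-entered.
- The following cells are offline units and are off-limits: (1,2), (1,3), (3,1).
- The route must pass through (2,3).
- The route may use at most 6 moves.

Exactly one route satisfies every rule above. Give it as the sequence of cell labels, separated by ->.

(4,1) -> (4,2) -> (3,2) -> (2,2) -> (2,3) -> (3,3) -> (4,3)

Any route must reach (2,3) and still end at (4,3) within 6 moves, so the order of the required stops is forced.
Route from (4,1): right to (4,2), 2× up (reaching (2,2)), right to (2,3), 2× down (reaching (4,3)) — 6 moves in all.
Check: all required cells visited; 6 ≤ 6 moves.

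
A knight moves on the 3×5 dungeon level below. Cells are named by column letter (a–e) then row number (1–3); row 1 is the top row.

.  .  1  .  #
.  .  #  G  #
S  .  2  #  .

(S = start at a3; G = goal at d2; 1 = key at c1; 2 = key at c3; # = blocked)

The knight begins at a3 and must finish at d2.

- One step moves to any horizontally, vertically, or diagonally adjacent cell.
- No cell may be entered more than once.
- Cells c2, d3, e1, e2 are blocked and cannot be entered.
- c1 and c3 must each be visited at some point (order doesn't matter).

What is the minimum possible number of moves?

5

Any route passes through c1 and c3 in some order between a3 and d2. Summing Chebyshev distances along each leg and taking the cheapest ordering (a3 → c1 → c3 → d2) gives a lower bound of 2 + 2 + 1 = 5 moves.
A route of 5 moves achieves this: a3 → b3 → c3 → b2 → c1 → d2.
Since 5 matches the lower bound, it is optimal.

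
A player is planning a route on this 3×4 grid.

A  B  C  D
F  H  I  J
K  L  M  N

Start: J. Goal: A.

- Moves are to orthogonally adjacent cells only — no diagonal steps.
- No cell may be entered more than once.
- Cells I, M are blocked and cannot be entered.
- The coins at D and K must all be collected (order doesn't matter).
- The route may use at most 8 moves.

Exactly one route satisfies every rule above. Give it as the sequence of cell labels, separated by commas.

The 8-move cap with required stops at D, K leaves no slack for detours.
Route from J: up 1 to D, left 2 to B, down 2 to L, left 1 to K, up 2 to A — 8 moves in all.
Check: all required cells visited; 8 ≤ 8 moves.

J, D, C, B, H, L, K, F, A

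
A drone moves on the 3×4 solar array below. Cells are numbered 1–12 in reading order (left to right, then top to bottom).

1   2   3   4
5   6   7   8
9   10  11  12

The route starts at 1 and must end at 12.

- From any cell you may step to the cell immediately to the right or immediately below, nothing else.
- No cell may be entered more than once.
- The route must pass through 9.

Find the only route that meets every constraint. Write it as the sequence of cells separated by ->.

Moves only go right or down, so the column and row indices never decrease.
Route from 1: 2× down (reaching 9), 3× right (reaching 12) — 5 moves in all.
Check: all required cells visited.

1 -> 5 -> 9 -> 10 -> 11 -> 12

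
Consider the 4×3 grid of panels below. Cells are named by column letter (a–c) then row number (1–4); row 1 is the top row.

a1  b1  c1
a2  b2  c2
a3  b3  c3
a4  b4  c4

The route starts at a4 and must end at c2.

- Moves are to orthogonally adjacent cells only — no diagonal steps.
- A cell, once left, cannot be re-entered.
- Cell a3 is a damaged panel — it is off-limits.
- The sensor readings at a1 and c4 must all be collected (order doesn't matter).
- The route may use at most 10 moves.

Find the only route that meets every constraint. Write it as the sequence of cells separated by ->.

a4 -> b4 -> c4 -> c3 -> b3 -> b2 -> a2 -> a1 -> b1 -> c1 -> c2

The budget equals the shortest possible length, so every move has to be on a shortest route through the required cells.
Route from a4: right 2 to c4, up 1 to c3, left 1 to b3, up 1 to b2, left 1 to a2, up 1 to a1, right 2 to c1, down 1 to c2 — 10 moves in all.
Check: all required cells visited; 10 ≤ 10 moves.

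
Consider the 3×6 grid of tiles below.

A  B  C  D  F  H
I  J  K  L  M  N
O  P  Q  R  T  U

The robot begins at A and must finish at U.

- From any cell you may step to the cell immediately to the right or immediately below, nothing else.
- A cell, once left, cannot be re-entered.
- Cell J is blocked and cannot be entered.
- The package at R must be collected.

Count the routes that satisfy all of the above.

A right/down-only route from A to U makes exactly 2 down-moves and 5 right-moves in some order.
With no other constraints that would be C(7,2) = 21 routes.
Split at R and multiply the segment counts (each segment already excludes blocked cells): A→R: 4; R→U: 1; product = 4.
That gives 4 routes.

4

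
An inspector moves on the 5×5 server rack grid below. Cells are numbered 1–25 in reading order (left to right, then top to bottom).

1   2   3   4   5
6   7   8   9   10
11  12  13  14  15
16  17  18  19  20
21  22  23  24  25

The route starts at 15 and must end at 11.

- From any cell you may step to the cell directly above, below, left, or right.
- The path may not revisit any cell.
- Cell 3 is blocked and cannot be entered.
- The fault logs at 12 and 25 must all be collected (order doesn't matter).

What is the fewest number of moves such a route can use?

Any route passes through 12 and 25 in some order between 15 and 11. Summing Manhattan distances along each leg and taking the cheapest ordering (15 → 25 → 12 → 11) gives a lower bound of 2 + 5 + 1 = 8 moves.
A route of 8 moves achieves this: 15 → 20 → 25 → 24 → 19 → 14 → 13 → 12 → 11.
Since 8 matches the lower bound, it is optimal.

8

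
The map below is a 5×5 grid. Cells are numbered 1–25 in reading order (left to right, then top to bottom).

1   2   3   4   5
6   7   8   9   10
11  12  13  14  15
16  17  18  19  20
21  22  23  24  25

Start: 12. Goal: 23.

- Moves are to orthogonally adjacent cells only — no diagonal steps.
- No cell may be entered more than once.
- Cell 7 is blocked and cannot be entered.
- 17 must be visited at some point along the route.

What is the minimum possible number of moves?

3

Any route passes through 17 somewhere between 12 and 23. Summing Manhattan distances along the two legs (12 → 17 → 23) gives a lower bound of 1 + 2 = 3 moves.
A route of 3 moves achieves this: 12 → 17 → 22 → 23.
Since 3 matches the lower bound, it is optimal.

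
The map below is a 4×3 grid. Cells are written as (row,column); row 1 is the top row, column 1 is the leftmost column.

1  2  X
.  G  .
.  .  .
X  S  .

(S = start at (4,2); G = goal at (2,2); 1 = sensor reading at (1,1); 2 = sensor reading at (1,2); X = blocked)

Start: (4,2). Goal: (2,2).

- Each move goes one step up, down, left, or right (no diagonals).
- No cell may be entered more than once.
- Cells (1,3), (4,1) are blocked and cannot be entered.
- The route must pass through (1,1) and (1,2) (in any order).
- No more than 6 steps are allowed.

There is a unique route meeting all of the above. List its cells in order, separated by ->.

(4,2) -> (3,2) -> (3,1) -> (2,1) -> (1,1) -> (1,2) -> (2,2)

Any route must reach (1,1) and (1,2) and still end at (2,2) within 6 moves, so the order of the required stops is forced.
Route from (4,2): up to (3,2), left to (3,1), 2× up (reaching (1,1)), right to (1,2), down to (2,2) — 6 moves in all.
Check: all required cells visited; 6 ≤ 6 moves.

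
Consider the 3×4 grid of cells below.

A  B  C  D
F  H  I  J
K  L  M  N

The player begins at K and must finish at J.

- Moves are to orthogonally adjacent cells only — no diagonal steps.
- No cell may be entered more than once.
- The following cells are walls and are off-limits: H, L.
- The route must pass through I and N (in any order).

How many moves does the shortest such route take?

8

Any route passes through I and N in some order between K and J. Summing Manhattan distances along each leg and taking the cheapest ordering (K → I → N → J) gives a lower bound of 3 + 2 + 1 = 6 moves.
That bound ignores the blocked cells. Measuring each leg by the fewest moves that actually steer around them (K→I: 5; I→N: 2; N→J: 1) raises the lower bound to 8.
A route of 8 moves exists: K → F → A → B → C → I → M → N → J.
Since 8 matches that lower bound, it is optimal.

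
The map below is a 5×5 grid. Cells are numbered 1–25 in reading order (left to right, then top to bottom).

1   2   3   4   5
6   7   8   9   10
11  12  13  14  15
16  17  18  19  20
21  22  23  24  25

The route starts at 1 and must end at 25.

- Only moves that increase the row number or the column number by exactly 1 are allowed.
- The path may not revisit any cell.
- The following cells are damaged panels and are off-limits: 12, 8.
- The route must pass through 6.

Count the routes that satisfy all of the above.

A right/down-only route from 1 to 25 makes exactly 4 down-moves and 4 right-moves in some order.
With no other constraints that would be C(8,4) = 70 routes.
Split at 6 and multiply the segment counts (each segment already excludes blocked cells): 1→6: 1; 6→25: 5; product = 5.
That gives 5 routes.

5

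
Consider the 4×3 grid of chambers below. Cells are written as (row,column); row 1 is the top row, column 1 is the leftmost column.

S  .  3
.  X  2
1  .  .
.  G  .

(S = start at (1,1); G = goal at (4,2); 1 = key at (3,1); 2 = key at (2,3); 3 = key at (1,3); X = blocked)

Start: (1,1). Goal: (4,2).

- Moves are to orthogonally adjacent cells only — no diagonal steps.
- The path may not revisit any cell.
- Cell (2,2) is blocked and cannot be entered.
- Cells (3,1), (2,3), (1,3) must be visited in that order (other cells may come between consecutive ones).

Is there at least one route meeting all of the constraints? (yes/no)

Ignoring the required order, 1 revisit-free route from (1,1) to (4,2) passes through all of (3,1), (2,3), and (1,3); the waypoint orders that occur are (1,3) → (2,3) → (3,1) (1) — never (3,1) → (2,3) → (1,3).

no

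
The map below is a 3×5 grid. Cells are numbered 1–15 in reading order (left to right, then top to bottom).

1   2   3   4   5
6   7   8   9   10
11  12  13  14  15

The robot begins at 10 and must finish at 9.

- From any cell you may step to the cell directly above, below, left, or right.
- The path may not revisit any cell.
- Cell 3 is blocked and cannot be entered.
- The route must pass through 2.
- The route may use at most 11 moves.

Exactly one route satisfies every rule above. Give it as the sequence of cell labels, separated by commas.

The 11-move cap with required stops at 2 leaves no slack for detours.
Route from 10: down to 15, 4× left (reaching 11), 2× up (reaching 1), right to 2, down to 7, 2× right (reaching 9) — 11 moves in all.
Check: all required cells visited; 11 ≤ 11 moves.

10, 15, 14, 13, 12, 11, 6, 1, 2, 7, 8, 9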